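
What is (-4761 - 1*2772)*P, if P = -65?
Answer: 489645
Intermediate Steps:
(-4761 - 1*2772)*P = (-4761 - 1*2772)*(-65) = (-4761 - 2772)*(-65) = -7533*(-65) = 489645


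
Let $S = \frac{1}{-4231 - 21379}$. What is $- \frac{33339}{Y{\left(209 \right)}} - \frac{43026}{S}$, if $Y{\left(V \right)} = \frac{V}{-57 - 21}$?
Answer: $\frac{230298835182}{209} \approx 1.1019 \cdot 10^{9}$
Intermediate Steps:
$Y{\left(V \right)} = - \frac{V}{78}$ ($Y{\left(V \right)} = \frac{V}{-57 - 21} = \frac{V}{-78} = V \left(- \frac{1}{78}\right) = - \frac{V}{78}$)
$S = - \frac{1}{25610}$ ($S = \frac{1}{-25610} = - \frac{1}{25610} \approx -3.9047 \cdot 10^{-5}$)
$- \frac{33339}{Y{\left(209 \right)}} - \frac{43026}{S} = - \frac{33339}{\left(- \frac{1}{78}\right) 209} - \frac{43026}{- \frac{1}{25610}} = - \frac{33339}{- \frac{209}{78}} - -1101895860 = \left(-33339\right) \left(- \frac{78}{209}\right) + 1101895860 = \frac{2600442}{209} + 1101895860 = \frac{230298835182}{209}$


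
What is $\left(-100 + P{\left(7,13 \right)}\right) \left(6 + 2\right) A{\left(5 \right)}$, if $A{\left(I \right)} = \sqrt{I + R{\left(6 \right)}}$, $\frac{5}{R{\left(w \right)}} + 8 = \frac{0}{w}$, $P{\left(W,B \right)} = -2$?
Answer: $- 204 \sqrt{70} \approx -1706.8$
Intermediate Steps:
$R{\left(w \right)} = - \frac{5}{8}$ ($R{\left(w \right)} = \frac{5}{-8 + \frac{0}{w}} = \frac{5}{-8 + 0} = \frac{5}{-8} = 5 \left(- \frac{1}{8}\right) = - \frac{5}{8}$)
$A{\left(I \right)} = \sqrt{- \frac{5}{8} + I}$ ($A{\left(I \right)} = \sqrt{I - \frac{5}{8}} = \sqrt{- \frac{5}{8} + I}$)
$\left(-100 + P{\left(7,13 \right)}\right) \left(6 + 2\right) A{\left(5 \right)} = \left(-100 - 2\right) \left(6 + 2\right) \frac{\sqrt{-10 + 16 \cdot 5}}{4} = - 102 \cdot 8 \frac{\sqrt{-10 + 80}}{4} = - 102 \cdot 8 \frac{\sqrt{70}}{4} = - 102 \cdot 2 \sqrt{70} = - 204 \sqrt{70}$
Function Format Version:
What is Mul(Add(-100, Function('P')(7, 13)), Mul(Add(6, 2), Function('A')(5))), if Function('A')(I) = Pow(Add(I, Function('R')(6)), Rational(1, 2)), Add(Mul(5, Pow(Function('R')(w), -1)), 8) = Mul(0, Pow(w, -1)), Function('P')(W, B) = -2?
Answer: Mul(-204, Pow(70, Rational(1, 2))) ≈ -1706.8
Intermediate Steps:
Function('R')(w) = Rational(-5, 8) (Function('R')(w) = Mul(5, Pow(Add(-8, Mul(0, Pow(w, -1))), -1)) = Mul(5, Pow(Add(-8, 0), -1)) = Mul(5, Pow(-8, -1)) = Mul(5, Rational(-1, 8)) = Rational(-5, 8))
Function('A')(I) = Pow(Add(Rational(-5, 8), I), Rational(1, 2)) (Function('A')(I) = Pow(Add(I, Rational(-5, 8)), Rational(1, 2)) = Pow(Add(Rational(-5, 8), I), Rational(1, 2)))
Mul(Add(-100, Function('P')(7, 13)), Mul(Add(6, 2), Function('A')(5))) = Mul(Add(-100, -2), Mul(Add(6, 2), Mul(Rational(1, 4), Pow(Add(-10, Mul(16, 5)), Rational(1, 2))))) = Mul(-102, Mul(8, Mul(Rational(1, 4), Pow(Add(-10, 80), Rational(1, 2))))) = Mul(-102, Mul(8, Mul(Rational(1, 4), Pow(70, Rational(1, 2))))) = Mul(-102, Mul(2, Pow(70, Rational(1, 2)))) = Mul(-204, Pow(70, Rational(1, 2)))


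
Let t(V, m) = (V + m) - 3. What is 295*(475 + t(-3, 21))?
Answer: 144550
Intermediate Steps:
t(V, m) = -3 + V + m
295*(475 + t(-3, 21)) = 295*(475 + (-3 - 3 + 21)) = 295*(475 + 15) = 295*490 = 144550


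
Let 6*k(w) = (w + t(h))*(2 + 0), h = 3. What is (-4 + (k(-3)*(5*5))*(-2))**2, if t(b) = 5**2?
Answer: 1236544/9 ≈ 1.3739e+5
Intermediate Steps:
t(b) = 25
k(w) = 25/3 + w/3 (k(w) = ((w + 25)*(2 + 0))/6 = ((25 + w)*2)/6 = (50 + 2*w)/6 = 25/3 + w/3)
(-4 + (k(-3)*(5*5))*(-2))**2 = (-4 + ((25/3 + (1/3)*(-3))*(5*5))*(-2))**2 = (-4 + ((25/3 - 1)*25)*(-2))**2 = (-4 + ((22/3)*25)*(-2))**2 = (-4 + (550/3)*(-2))**2 = (-4 - 1100/3)**2 = (-1112/3)**2 = 1236544/9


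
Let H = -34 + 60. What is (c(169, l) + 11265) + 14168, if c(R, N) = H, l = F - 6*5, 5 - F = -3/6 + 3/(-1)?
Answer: 25459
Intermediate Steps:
F = 17/2 (F = 5 - (-3/6 + 3/(-1)) = 5 - (-3*1/6 + 3*(-1)) = 5 - (-1/2 - 3) = 5 - 1*(-7/2) = 5 + 7/2 = 17/2 ≈ 8.5000)
l = -43/2 (l = 17/2 - 6*5 = 17/2 - 30 = -43/2 ≈ -21.500)
H = 26
c(R, N) = 26
(c(169, l) + 11265) + 14168 = (26 + 11265) + 14168 = 11291 + 14168 = 25459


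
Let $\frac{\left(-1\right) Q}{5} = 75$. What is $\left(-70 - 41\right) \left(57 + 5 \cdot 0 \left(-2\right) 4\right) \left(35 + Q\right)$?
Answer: $2151180$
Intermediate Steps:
$Q = -375$ ($Q = \left(-5\right) 75 = -375$)
$\left(-70 - 41\right) \left(57 + 5 \cdot 0 \left(-2\right) 4\right) \left(35 + Q\right) = \left(-70 - 41\right) \left(57 + 5 \cdot 0 \left(-2\right) 4\right) \left(35 - 375\right) = - 111 \left(57 + 0 \left(-2\right) 4\right) \left(-340\right) = - 111 \left(57 + 0 \cdot 4\right) \left(-340\right) = - 111 \left(57 + 0\right) \left(-340\right) = - 111 \cdot 57 \left(-340\right) = \left(-111\right) \left(-19380\right) = 2151180$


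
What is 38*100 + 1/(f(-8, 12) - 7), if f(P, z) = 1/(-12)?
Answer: 322988/85 ≈ 3799.9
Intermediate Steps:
f(P, z) = -1/12
38*100 + 1/(f(-8, 12) - 7) = 38*100 + 1/(-1/12 - 7) = 3800 + 1/(-85/12) = 3800 - 12/85 = 322988/85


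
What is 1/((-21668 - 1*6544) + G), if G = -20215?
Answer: -1/48427 ≈ -2.0650e-5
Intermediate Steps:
1/((-21668 - 1*6544) + G) = 1/((-21668 - 1*6544) - 20215) = 1/((-21668 - 6544) - 20215) = 1/(-28212 - 20215) = 1/(-48427) = -1/48427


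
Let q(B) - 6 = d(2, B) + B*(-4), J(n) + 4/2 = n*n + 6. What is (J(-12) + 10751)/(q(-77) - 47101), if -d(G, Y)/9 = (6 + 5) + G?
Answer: -10899/46904 ≈ -0.23237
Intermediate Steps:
d(G, Y) = -99 - 9*G (d(G, Y) = -9*((6 + 5) + G) = -9*(11 + G) = -99 - 9*G)
J(n) = 4 + n² (J(n) = -2 + (n*n + 6) = -2 + (n² + 6) = -2 + (6 + n²) = 4 + n²)
q(B) = -111 - 4*B (q(B) = 6 + ((-99 - 9*2) + B*(-4)) = 6 + ((-99 - 18) - 4*B) = 6 + (-117 - 4*B) = -111 - 4*B)
(J(-12) + 10751)/(q(-77) - 47101) = ((4 + (-12)²) + 10751)/((-111 - 4*(-77)) - 47101) = ((4 + 144) + 10751)/((-111 + 308) - 47101) = (148 + 10751)/(197 - 47101) = 10899/(-46904) = 10899*(-1/46904) = -10899/46904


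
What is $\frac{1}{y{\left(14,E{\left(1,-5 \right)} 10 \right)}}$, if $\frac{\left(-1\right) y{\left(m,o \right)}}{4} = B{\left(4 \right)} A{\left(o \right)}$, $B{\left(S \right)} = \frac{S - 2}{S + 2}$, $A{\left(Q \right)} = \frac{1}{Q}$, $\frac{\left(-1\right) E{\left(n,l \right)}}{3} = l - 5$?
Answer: $-225$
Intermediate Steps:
$E{\left(n,l \right)} = 15 - 3 l$ ($E{\left(n,l \right)} = - 3 \left(l - 5\right) = - 3 \left(-5 + l\right) = 15 - 3 l$)
$B{\left(S \right)} = \frac{-2 + S}{2 + S}$
$y{\left(m,o \right)} = - \frac{4}{3 o}$ ($y{\left(m,o \right)} = - 4 \frac{\frac{1}{2 + 4} \left(-2 + 4\right)}{o} = - 4 \frac{\frac{1}{6} \cdot 2}{o} = - 4 \frac{1}{3 o} = - \frac{4}{3 o}$)
$\frac{1}{y{\left(14,E{\left(1,-5 \right)} 10 \right)}} = \frac{1}{\left(- \frac{4}{3}\right) \frac{1}{\left(15 - -15\right) 10}} = \frac{1}{\left(- \frac{4}{3}\right) \frac{1}{\left(15 + 15\right) 10}} = \frac{1}{\left(- \frac{4}{3}\right) \frac{1}{30 \cdot 10}} = \frac{1}{\left(- \frac{4}{3}\right) \frac{1}{300}} = \frac{1}{- \frac{1}{225}} = -225$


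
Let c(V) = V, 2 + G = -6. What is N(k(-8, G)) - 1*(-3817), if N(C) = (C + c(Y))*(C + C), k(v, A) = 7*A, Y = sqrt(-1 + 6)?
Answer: 10089 - 112*sqrt(5) ≈ 9838.6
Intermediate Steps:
G = -8 (G = -2 - 6 = -8)
Y = sqrt(5) ≈ 2.2361
N(C) = 2*C*(C + sqrt(5)) (N(C) = (C + sqrt(5))*(C + C) = (C + sqrt(5))*(2*C) = 2*C*(C + sqrt(5)))
N(k(-8, G)) - 1*(-3817) = 2*(7*(-8))*(7*(-8) + sqrt(5)) - 1*(-3817) = 2*(-56)*(-56 + sqrt(5)) + 3817 = (6272 - 112*sqrt(5)) + 3817 = 10089 - 112*sqrt(5)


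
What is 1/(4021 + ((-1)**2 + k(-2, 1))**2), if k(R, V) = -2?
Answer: 1/4022 ≈ 0.00024863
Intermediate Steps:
1/(4021 + ((-1)**2 + k(-2, 1))**2) = 1/(4021 + ((-1)**2 - 2)**2) = 1/(4021 + (1 - 2)**2) = 1/(4021 + (-1)**2) = 1/(4021 + 1) = 1/4022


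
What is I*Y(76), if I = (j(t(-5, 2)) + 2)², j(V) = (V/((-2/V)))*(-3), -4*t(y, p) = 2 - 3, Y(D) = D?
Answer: 85291/256 ≈ 333.17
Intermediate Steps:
t(y, p) = ¼ (t(y, p) = -(2 - 3)/4 = -¼*(-1) = ¼)
j(V) = 3*V²/2 (j(V) = (V*(-V/2))*(-3) = -V²/2*(-3) = 3*V²/2)
I = 4489/1024 (I = (3*(¼)²/2 + 2)² = ((3/2)*(1/16) + 2)² = (3/32 + 2)² = (67/32)² = 4489/1024 ≈ 4.3838)
I*Y(76) = (4489/1024)*76 = 85291/256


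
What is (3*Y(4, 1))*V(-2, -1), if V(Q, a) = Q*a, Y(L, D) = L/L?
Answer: 6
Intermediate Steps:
Y(L, D) = 1
(3*Y(4, 1))*V(-2, -1) = (3*1)*(-2*(-1)) = 3*2 = 6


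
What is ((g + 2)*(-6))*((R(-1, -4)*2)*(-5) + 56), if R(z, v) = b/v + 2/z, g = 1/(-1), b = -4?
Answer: -396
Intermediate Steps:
g = -1
R(z, v) = -4/v + 2/z
((g + 2)*(-6))*((R(-1, -4)*2)*(-5) + 56) = ((-1 + 2)*(-6))*(((-4/(-4) + 2/(-1))*2)*(-5) + 56) = (1*(-6))*(((-4*(-¼) + 2*(-1))*2)*(-5) + 56) = -6*(((1 - 2)*2)*(-5) + 56) = -6*(-1*2*(-5) + 56) = -6*(-2*(-5) + 56) = -6*(10 + 56) = -6*66 = -396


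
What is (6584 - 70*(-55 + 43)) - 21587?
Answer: -14163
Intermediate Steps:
(6584 - 70*(-55 + 43)) - 21587 = (6584 - 70*(-12)) - 21587 = (6584 + 840) - 21587 = 7424 - 21587 = -14163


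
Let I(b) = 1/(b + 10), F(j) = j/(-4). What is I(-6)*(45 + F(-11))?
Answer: 191/16 ≈ 11.938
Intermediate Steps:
F(j) = -j/4 (F(j) = j*(-¼) = -j/4)
I(b) = 1/(10 + b)
I(-6)*(45 + F(-11)) = (45 - ¼*(-11))/(10 - 6) = (45 + 11/4)/4 = (¼)*(191/4) = 191/16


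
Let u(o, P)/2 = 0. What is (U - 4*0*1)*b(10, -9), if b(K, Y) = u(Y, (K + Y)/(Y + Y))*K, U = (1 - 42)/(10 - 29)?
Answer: 0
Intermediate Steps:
u(o, P) = 0 (u(o, P) = 2*0 = 0)
U = 41/19 (U = -41/(-19) = -41*(-1/19) = 41/19 ≈ 2.1579)
b(K, Y) = 0 (b(K, Y) = 0*K = 0)
(U - 4*0*1)*b(10, -9) = (41/19 - 4*0*1)*0 = (41/19 + 0*1)*0 = (41/19 + 0)*0 = (41/19)*0 = 0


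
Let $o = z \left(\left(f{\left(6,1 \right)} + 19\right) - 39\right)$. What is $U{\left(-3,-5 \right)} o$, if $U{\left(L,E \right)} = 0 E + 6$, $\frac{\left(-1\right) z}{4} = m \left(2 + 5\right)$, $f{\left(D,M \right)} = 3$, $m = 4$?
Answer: $11424$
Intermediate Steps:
$z = -112$ ($z = - 4 \cdot 4 \left(2 + 5\right) = - 4 \cdot 4 \cdot 7 = \left(-4\right) 28 = -112$)
$U{\left(L,E \right)} = 6$ ($U{\left(L,E \right)} = 0 + 6 = 6$)
$o = 1904$ ($o = - 112 \left(\left(3 + 19\right) - 39\right) = - 112 \left(22 - 39\right) = \left(-112\right) \left(-17\right) = 1904$)
$U{\left(-3,-5 \right)} o = 6 \cdot 1904 = 11424$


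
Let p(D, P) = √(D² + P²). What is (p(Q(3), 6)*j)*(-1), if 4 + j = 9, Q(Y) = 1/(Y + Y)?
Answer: -5*√1297/6 ≈ -30.012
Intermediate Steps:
Q(Y) = 1/(2*Y)
j = 5 (j = -4 + 9 = 5)
(p(Q(3), 6)*j)*(-1) = (√(((½)/3)² + 6²)*5)*(-1) = (√(((½)*(⅓))² + 36)*5)*(-1) = (√((⅙)² + 36)*5)*(-1) = (√(1/36 + 36)*5)*(-1) = (√(1297/36)*5)*(-1) = ((√1297/6)*5)*(-1) = (5*√1297/6)*(-1) = -5*√1297/6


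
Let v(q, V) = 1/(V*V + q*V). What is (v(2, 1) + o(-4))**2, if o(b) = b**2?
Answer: 2401/9 ≈ 266.78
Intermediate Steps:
v(q, V) = 1/(V**2 + V*q)
(v(2, 1) + o(-4))**2 = (1/(1*(1 + 2)) + (-4)**2)**2 = (1/3 + 16)**2 = (49/3)**2 = 2401/9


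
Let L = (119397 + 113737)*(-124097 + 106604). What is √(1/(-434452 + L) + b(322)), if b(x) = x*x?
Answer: 5*√68992849640317384543782/4078647514 ≈ 322.00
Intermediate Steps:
b(x) = x²
L = -4078213062 (L = 233134*(-17493) = -4078213062)
√(1/(-434452 + L) + b(322)) = √(1/(-434452 - 4078213062) + 322²) = √(1/(-4078647514) + 103684) = √(-1/4078647514 + 103684) = √(422890488841575/4078647514) = 5*√68992849640317384543782/4078647514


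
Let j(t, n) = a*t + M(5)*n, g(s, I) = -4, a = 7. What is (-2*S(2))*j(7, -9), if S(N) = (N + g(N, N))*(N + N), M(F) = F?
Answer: 64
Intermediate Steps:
j(t, n) = 5*n + 7*t (j(t, n) = 7*t + 5*n = 5*n + 7*t)
S(N) = 2*N*(-4 + N) (S(N) = (N - 4)*(N + N) = (-4 + N)*(2*N) = 2*N*(-4 + N))
(-2*S(2))*j(7, -9) = (-4*2*(-4 + 2))*(5*(-9) + 7*7) = (-4*2*(-2))*(-45 + 49) = -2*(-8)*4 = 16*4 = 64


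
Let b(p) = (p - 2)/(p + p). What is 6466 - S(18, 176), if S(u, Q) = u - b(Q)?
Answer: 1134935/176 ≈ 6448.5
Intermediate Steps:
b(p) = (-2 + p)/(2*p) (b(p) = (-2 + p)/((2*p)) = (-2 + p)*(1/(2*p)) = (-2 + p)/(2*p))
S(u, Q) = u - (-2 + Q)/(2*Q)
6466 - S(18, 176) = 6466 - (-1/2 + 18 + 1/176) = 6466 - 1*3081/176 = 6466 - 3081/176 = 1134935/176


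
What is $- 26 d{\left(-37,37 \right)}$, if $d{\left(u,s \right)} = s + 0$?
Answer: $-962$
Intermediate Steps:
$d{\left(u,s \right)} = s$
$- 26 d{\left(-37,37 \right)} = \left(-26\right) 37 = -962$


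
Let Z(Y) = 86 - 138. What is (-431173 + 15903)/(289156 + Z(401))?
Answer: -655/456 ≈ -1.4364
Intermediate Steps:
Z(Y) = -52
(-431173 + 15903)/(289156 + Z(401)) = (-431173 + 15903)/(289156 - 52) = -415270/289104 = -415270*1/289104 = -655/456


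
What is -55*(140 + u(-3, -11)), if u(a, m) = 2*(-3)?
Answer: -7370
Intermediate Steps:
u(a, m) = -6
-55*(140 + u(-3, -11)) = -55*(140 - 6) = -55*134 = -7370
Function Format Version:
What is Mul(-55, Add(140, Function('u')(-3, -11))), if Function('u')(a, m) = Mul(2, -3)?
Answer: -7370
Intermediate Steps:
Function('u')(a, m) = -6
Mul(-55, Add(140, Function('u')(-3, -11))) = Mul(-55, Add(140, -6)) = Mul(-55, 134) = -7370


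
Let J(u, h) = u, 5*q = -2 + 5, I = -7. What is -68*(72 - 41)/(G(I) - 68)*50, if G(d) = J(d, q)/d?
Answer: 105400/67 ≈ 1573.1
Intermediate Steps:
q = ⅗ (q = (-2 + 5)/5 = (⅕)*3 = ⅗ ≈ 0.60000)
G(d) = 1 (G(d) = d/d = 1)
-68*(72 - 41)/(G(I) - 68)*50 = -68*(72 - 41)/(1 - 68)*50 = -2108/(-67)*50 = -2108*(-1)/67*50 = -68*(-31/67)*50 = (2108/67)*50 = 105400/67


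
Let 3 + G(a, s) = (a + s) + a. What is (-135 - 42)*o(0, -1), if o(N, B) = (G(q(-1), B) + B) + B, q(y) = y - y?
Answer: 1062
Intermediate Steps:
q(y) = 0
G(a, s) = -3 + s + 2*a (G(a, s) = -3 + ((a + s) + a) = -3 + (s + 2*a) = -3 + s + 2*a)
o(N, B) = -3 + 3*B (o(N, B) = ((-3 + B + 2*0) + B) + B = ((-3 + B + 0) + B) + B = ((-3 + B) + B) + B = (-3 + 2*B) + B = -3 + 3*B)
(-135 - 42)*o(0, -1) = (-135 - 42)*(-3 + 3*(-1)) = -177*(-3 - 3) = -177*(-6) = 1062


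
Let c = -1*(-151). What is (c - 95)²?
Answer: 3136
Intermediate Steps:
c = 151
(c - 95)² = (151 - 95)² = 56² = 3136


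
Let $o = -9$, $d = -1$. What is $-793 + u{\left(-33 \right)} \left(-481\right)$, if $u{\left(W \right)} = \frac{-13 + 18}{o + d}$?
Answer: $- \frac{1105}{2} \approx -552.5$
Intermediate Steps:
$u{\left(W \right)} = - \frac{1}{2}$ ($u{\left(W \right)} = \frac{-13 + 18}{-9 - 1} = \frac{5}{-10} = 5 \left(- \frac{1}{10}\right) = - \frac{1}{2}$)
$-793 + u{\left(-33 \right)} \left(-481\right) = -793 - - \frac{481}{2} = -793 + \frac{481}{2} = - \frac{1105}{2}$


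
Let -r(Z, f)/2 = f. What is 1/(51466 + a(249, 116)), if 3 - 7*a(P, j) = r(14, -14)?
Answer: 7/360237 ≈ 1.9432e-5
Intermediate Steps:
r(Z, f) = -2*f
a(P, j) = -25/7 (a(P, j) = 3/7 - (-2)*(-14)/7 = 3/7 - ⅐*28 = 3/7 - 4 = -25/7)
1/(51466 + a(249, 116)) = 1/(51466 - 25/7) = 1/(360237/7) = 7/360237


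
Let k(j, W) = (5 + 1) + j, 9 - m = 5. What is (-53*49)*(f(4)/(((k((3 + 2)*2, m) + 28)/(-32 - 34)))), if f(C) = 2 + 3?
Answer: 38955/2 ≈ 19478.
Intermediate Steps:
m = 4 (m = 9 - 1*5 = 9 - 5 = 4)
f(C) = 5
k(j, W) = 6 + j
(-53*49)*(f(4)/(((k((3 + 2)*2, m) + 28)/(-32 - 34)))) = (-53*49)*(5/((((6 + (3 + 2)*2) + 28)/(-32 - 34)))) = -12985/(((6 + 5*2) + 28)/(-66)) = -12985/(((6 + 10) + 28)*(-1/66)) = -12985/((16 + 28)*(-1/66)) = -12985/(44*(-1/66)) = -12985/(-⅔) = -12985*(-3)/2 = -2597*(-15/2) = 38955/2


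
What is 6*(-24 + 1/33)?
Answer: -1582/11 ≈ -143.82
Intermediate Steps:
6*(-24 + 1/33) = 6*(-791/33) = -1582/11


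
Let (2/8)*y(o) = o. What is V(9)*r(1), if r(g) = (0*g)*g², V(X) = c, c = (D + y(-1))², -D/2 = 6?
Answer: 0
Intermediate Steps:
D = -12 (D = -2*6 = -12)
y(o) = 4*o
c = 256 (c = (-12 + 4*(-1))² = (-12 - 4)² = (-16)² = 256)
V(X) = 256
r(g) = 0 (r(g) = 0*g² = 0)
V(9)*r(1) = 256*0 = 0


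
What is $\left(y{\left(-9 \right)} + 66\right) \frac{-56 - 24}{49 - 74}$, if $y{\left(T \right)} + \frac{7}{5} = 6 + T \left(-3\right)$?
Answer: $\frac{7808}{25} \approx 312.32$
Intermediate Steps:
$y{\left(T \right)} = \frac{23}{5} - 3 T$ ($y{\left(T \right)} = - \frac{7}{5} + \left(6 + T \left(-3\right)\right) = - \frac{7}{5} - \left(-6 + 3 T\right) = \frac{23}{5} - 3 T$)
$\left(y{\left(-9 \right)} + 66\right) \frac{-56 - 24}{49 - 74} = \left(\left(\frac{23}{5} - -27\right) + 66\right) \frac{-56 - 24}{49 - 74} = \left(\left(\frac{23}{5} + 27\right) + 66\right) \left(- \frac{80}{-25}\right) = \left(\frac{158}{5} + 66\right) \left(\left(-80\right) \left(- \frac{1}{25}\right)\right) = \frac{488}{5} \cdot \frac{16}{5} = \frac{7808}{25}$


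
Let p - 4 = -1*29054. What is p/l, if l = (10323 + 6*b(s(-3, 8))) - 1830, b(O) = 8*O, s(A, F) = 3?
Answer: -29050/8637 ≈ -3.3634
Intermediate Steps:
p = -29050 (p = 4 - 1*29054 = 4 - 29054 = -29050)
l = 8637 (l = (10323 + 6*(8*3)) - 1830 = (10323 + 6*24) - 1830 = (10323 + 144) - 1830 = 10467 - 1830 = 8637)
p/l = -29050/8637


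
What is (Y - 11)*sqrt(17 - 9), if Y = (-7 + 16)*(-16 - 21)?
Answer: -688*sqrt(2) ≈ -972.98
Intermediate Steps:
Y = -333 (Y = 9*(-37) = -333)
(Y - 11)*sqrt(17 - 9) = (-333 - 11)*sqrt(17 - 9) = -688*sqrt(2)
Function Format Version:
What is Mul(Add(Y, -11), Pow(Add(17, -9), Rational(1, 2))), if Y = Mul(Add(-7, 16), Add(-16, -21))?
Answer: Mul(-688, Pow(2, Rational(1, 2))) ≈ -972.98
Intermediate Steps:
Y = -333 (Y = Mul(9, -37) = -333)
Mul(Add(Y, -11), Pow(Add(17, -9), Rational(1, 2))) = Mul(Add(-333, -11), Pow(Add(17, -9), Rational(1, 2))) = Mul(-344, Pow(8, Rational(1, 2))) = Mul(-344, Mul(2, Pow(2, Rational(1, 2)))) = Mul(-688, Pow(2, Rational(1, 2)))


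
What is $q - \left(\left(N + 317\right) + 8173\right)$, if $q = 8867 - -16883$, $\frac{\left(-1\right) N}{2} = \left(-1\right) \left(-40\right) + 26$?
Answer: $17392$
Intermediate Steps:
$N = -132$ ($N = - 2 \left(\left(-1\right) \left(-40\right) + 26\right) = - 2 \left(40 + 26\right) = \left(-2\right) 66 = -132$)
$q = 25750$ ($q = 8867 + 16883 = 25750$)
$q - \left(\left(N + 317\right) + 8173\right) = 25750 - \left(\left(-132 + 317\right) + 8173\right) = 25750 - \left(185 + 8173\right) = 25750 - 8358 = 17392$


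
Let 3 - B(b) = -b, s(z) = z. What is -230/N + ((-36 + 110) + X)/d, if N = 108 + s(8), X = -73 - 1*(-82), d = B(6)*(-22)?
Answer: -6896/2871 ≈ -2.4020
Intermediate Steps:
B(b) = 3 + b (B(b) = 3 - (-1)*b = 3 + b)
d = -198 (d = (3 + 6)*(-22) = 9*(-22) = -198)
X = 9 (X = -73 + 82 = 9)
N = 116 (N = 108 + 8 = 116)
-230/N + ((-36 + 110) + X)/d = -230/116 + ((-36 + 110) + 9)/(-198) = -230*1/116 + (74 + 9)*(-1/198) = -115/58 + 83*(-1/198) = -115/58 - 83/198 = -6896/2871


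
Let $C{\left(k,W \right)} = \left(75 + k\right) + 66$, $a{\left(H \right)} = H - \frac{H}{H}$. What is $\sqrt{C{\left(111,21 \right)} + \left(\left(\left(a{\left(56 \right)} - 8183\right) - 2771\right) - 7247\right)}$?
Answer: $i \sqrt{17894} \approx 133.77 i$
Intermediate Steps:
$a{\left(H \right)} = -1 + H$ ($a{\left(H \right)} = H - 1 = -1 + H$)
$C{\left(k,W \right)} = 141 + k$
$\sqrt{C{\left(111,21 \right)} + \left(\left(\left(a{\left(56 \right)} - 8183\right) - 2771\right) - 7247\right)} = \sqrt{\left(141 + 111\right) + \left(\left(\left(\left(-1 + 56\right) - 8183\right) - 2771\right) - 7247\right)} = \sqrt{252 + \left(\left(\left(55 - 8183\right) - 2771\right) - 7247\right)} = \sqrt{252 - 18146} = \sqrt{-17894} = i \sqrt{17894}$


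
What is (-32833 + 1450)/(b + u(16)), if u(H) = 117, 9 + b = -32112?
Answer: 3487/3556 ≈ 0.98060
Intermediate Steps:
b = -32121 (b = -9 - 32112 = -32121)
(-32833 + 1450)/(b + u(16)) = (-32833 + 1450)/(-32121 + 117) = -31383/(-32004) = -31383*(-1/32004) = 3487/3556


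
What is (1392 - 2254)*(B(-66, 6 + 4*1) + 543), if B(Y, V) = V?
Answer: -476686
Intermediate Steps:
(1392 - 2254)*(B(-66, 6 + 4*1) + 543) = (1392 - 2254)*((6 + 4*1) + 543) = -862*((6 + 4) + 543) = -862*(10 + 543) = -862*553 = -476686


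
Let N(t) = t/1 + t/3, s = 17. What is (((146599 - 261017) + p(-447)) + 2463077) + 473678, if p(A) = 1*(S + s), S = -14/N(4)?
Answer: 22578811/8 ≈ 2.8224e+6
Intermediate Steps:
N(t) = 4*t/3 (N(t) = t*1 + t*(⅓) = t + t/3 = 4*t/3)
S = -21/8 (S = -14/((4/3)*4) = -14/16/3 = -14*3/16 = -21/8 ≈ -2.6250)
p(A) = 115/8 (p(A) = 1*(-21/8 + 17) = 1*(115/8) = 115/8)
(((146599 - 261017) + p(-447)) + 2463077) + 473678 = (((146599 - 261017) + 115/8) + 2463077) + 473678 = ((-114418 + 115/8) + 2463077) + 473678 = (-915229/8 + 2463077) + 473678 = 18789387/8 + 473678 = 22578811/8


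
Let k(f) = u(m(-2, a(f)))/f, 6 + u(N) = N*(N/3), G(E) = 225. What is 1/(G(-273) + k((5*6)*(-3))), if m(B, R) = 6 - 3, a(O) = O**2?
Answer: 30/6751 ≈ 0.0044438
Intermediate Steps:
m(B, R) = 3
u(N) = -6 + N**2/3 (u(N) = -6 + N*(N/3) = -6 + N**2/3)
k(f) = -3/f (k(f) = (-6 + (1/3)*3**2)/f = (-6 + (1/3)*9)/f = (-6 + 3)/f = -3/f)
1/(G(-273) + k((5*6)*(-3))) = 1/(225 - 3/((5*6)*(-3))) = 1/(225 - 3/(30*(-3))) = 1/(225 - 3/(-90)) = 1/(225 - 3*(-1/90)) = 1/(225 + 1/30) = 1/(6751/30) = 30/6751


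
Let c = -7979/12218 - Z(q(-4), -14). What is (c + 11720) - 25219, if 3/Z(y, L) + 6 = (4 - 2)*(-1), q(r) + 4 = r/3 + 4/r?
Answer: -659736717/48872 ≈ -13499.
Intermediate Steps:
q(r) = -4 + 4/r + r/3 (q(r) = -4 + (r/3 + 4/r) = -4 + (4/r + r/3) = -4 + 4/r + r/3)
Z(y, L) = -3/8 (Z(y, L) = 3/(-6 + (4 - 2)*(-1)) = 3/(-6 + 2*(-1)) = 3/(-6 - 2) = 3/(-8) = 3*(-⅛) = -3/8)
c = -13589/48872 (c = -7979/12218 - 1*(-3/8) = -7979*1/12218 + 3/8 = -7979/12218 + 3/8 = -13589/48872 ≈ -0.27805)
(c + 11720) - 25219 = (-13589/48872 + 11720) - 25219 = 572766251/48872 - 25219 = -659736717/48872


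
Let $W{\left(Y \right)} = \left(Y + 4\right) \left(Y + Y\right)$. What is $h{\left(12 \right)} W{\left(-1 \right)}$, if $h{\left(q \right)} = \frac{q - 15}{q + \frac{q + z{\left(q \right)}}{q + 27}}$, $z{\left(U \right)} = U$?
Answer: $\frac{117}{82} \approx 1.4268$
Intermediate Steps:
$W{\left(Y \right)} = 2 Y \left(4 + Y\right)$ ($W{\left(Y \right)} = \left(4 + Y\right) 2 Y = 2 Y \left(4 + Y\right)$)
$h{\left(q \right)} = \frac{-15 + q}{q + \frac{2 q}{27 + q}}$ ($h{\left(q \right)} = \frac{q - 15}{q + \frac{q + q}{q + 27}} = \frac{-15 + q}{q + \frac{2 q}{27 + q}}$)
$h{\left(12 \right)} W{\left(-1 \right)} = \frac{-405 + 12^{2} + 12 \cdot 12}{12 \left(29 + 12\right)} 2 \left(-1\right) \left(4 - 1\right) = \frac{-405 + 144 + 144}{12 \cdot 41} \cdot 2 \left(-1\right) 3 = \frac{1}{12} \cdot \frac{1}{41} \left(-117\right) \left(-6\right) = \left(- \frac{39}{164}\right) \left(-6\right) = \frac{117}{82}$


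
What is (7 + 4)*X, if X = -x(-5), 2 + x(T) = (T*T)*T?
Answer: 1397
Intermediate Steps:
x(T) = -2 + T³ (x(T) = -2 + (T*T)*T = -2 + T²*T = -2 + T³)
X = 127 (X = -(-2 + (-5)³) = -(-2 - 125) = -1*(-127) = 127)
(7 + 4)*X = (7 + 4)*127 = 11*127 = 1397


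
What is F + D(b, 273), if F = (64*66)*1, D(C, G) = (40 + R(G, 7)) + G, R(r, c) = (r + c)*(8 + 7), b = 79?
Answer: 8737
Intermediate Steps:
R(r, c) = 15*c + 15*r (R(r, c) = (c + r)*15 = 15*c + 15*r)
D(C, G) = 145 + 16*G (D(C, G) = (40 + (15*7 + 15*G)) + G = (40 + (105 + 15*G)) + G = (145 + 15*G) + G = 145 + 16*G)
F = 4224 (F = 4224*1 = 4224)
F + D(b, 273) = 4224 + (145 + 16*273) = 4224 + (145 + 4368) = 4224 + 4513 = 8737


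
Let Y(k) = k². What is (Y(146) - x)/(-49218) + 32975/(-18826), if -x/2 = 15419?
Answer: -1302407377/463289034 ≈ -2.8112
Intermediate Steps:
x = -30838 (x = -2*15419 = -30838)
(Y(146) - x)/(-49218) + 32975/(-18826) = (146² - 1*(-30838))/(-49218) + 32975/(-18826) = (21316 + 30838)*(-1/49218) + 32975*(-1/18826) = 52154*(-1/49218) - 32975/18826 = -26077/24609 - 32975/18826 = -1302407377/463289034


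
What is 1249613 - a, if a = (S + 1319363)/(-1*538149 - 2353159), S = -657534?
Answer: 516145246519/413044 ≈ 1.2496e+6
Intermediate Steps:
a = -94547/413044 (a = (-657534 + 1319363)/(-1*538149 - 2353159) = 661829/(-538149 - 2353159) = 661829/(-2891308) = 661829*(-1/2891308) = -94547/413044 ≈ -0.22890)
1249613 - a = 1249613 - 1*(-94547/413044) = 1249613 + 94547/413044 = 516145246519/413044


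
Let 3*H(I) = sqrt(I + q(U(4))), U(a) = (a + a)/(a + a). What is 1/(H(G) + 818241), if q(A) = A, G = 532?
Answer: 7364169/6025665006196 - 3*sqrt(533)/6025665006196 ≈ 1.2221e-6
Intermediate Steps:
U(a) = 1 (U(a) = (2*a)/((2*a)) = (2*a)*(1/(2*a)) = 1)
H(I) = sqrt(1 + I)/3 (H(I) = sqrt(I + 1)/3 = sqrt(1 + I)/3)
1/(H(G) + 818241) = 1/(sqrt(1 + 532)/3 + 818241) = 1/(sqrt(533)/3 + 818241) = 1/(818241 + sqrt(533)/3)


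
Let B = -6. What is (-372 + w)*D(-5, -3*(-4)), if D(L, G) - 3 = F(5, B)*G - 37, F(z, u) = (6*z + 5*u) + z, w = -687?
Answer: -27534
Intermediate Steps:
F(z, u) = 5*u + 7*z (F(z, u) = (5*u + 6*z) + z = 5*u + 7*z)
D(L, G) = -34 + 5*G (D(L, G) = 3 + ((5*(-6) + 7*5)*G - 37) = 3 + ((-30 + 35)*G - 37) = 3 + (5*G - 37) = 3 + (-37 + 5*G) = -34 + 5*G)
(-372 + w)*D(-5, -3*(-4)) = (-372 - 687)*(-34 + 5*(-3*(-4))) = -1059*(-34 + 5*12) = -1059*(-34 + 60) = -1059*26 = -27534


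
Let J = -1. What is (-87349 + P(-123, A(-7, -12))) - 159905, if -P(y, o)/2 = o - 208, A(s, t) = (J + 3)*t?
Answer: -246790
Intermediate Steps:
A(s, t) = 2*t (A(s, t) = (-1 + 3)*t = 2*t)
P(y, o) = 416 - 2*o (P(y, o) = -2*(o - 208) = -2*(-208 + o) = 416 - 2*o)
(-87349 + P(-123, A(-7, -12))) - 159905 = (-87349 + (416 - 4*(-12))) - 159905 = (-87349 + (416 - 2*(-24))) - 159905 = (-87349 + (416 + 48)) - 159905 = (-87349 + 464) - 159905 = -86885 - 159905 = -246790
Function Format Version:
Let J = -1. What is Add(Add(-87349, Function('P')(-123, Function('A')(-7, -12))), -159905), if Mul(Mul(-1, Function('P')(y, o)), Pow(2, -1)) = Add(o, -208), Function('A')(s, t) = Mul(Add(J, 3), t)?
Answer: -246790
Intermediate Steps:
Function('A')(s, t) = Mul(2, t) (Function('A')(s, t) = Mul(Add(-1, 3), t) = Mul(2, t))
Function('P')(y, o) = Add(416, Mul(-2, o)) (Function('P')(y, o) = Mul(-2, Add(o, -208)) = Mul(-2, Add(-208, o)) = Add(416, Mul(-2, o)))
Add(Add(-87349, Function('P')(-123, Function('A')(-7, -12))), -159905) = Add(Add(-87349, Add(416, Mul(-2, Mul(2, -12)))), -159905) = Add(Add(-87349, Add(416, Mul(-2, -24))), -159905) = Add(Add(-87349, Add(416, 48)), -159905) = Add(Add(-87349, 464), -159905) = Add(-86885, -159905) = -246790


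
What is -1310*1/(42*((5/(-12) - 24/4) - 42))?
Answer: 2620/4067 ≈ 0.64421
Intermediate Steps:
-1310*1/(42*((5/(-12) - 24/4) - 42)) = -1310*1/(42*((5*(-1/12) - 24*¼) - 42)) = -1310*1/(42*((-5/12 - 6) - 42)) = -1310*1/(42*(-77/12 - 42)) = -1310/(42*(-581/12)) = -1310/(-4067/2) = -1310*(-2/4067) = 2620/4067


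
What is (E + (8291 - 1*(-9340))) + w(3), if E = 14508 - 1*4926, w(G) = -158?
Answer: 27055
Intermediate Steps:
E = 9582 (E = 14508 - 4926 = 9582)
(E + (8291 - 1*(-9340))) + w(3) = (9582 + (8291 - 1*(-9340))) - 158 = (9582 + (8291 + 9340)) - 158 = (9582 + 17631) - 158 = 27213 - 158 = 27055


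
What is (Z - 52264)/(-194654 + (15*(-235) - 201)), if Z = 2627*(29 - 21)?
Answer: 1116/7085 ≈ 0.15752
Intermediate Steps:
Z = 21016 (Z = 2627*8 = 21016)
(Z - 52264)/(-194654 + (15*(-235) - 201)) = (21016 - 52264)/(-194654 + (15*(-235) - 201)) = -31248/(-194654 + (-3525 - 201)) = -31248/(-194654 - 3726) = -31248/(-198380) = -31248*(-1/198380) = 1116/7085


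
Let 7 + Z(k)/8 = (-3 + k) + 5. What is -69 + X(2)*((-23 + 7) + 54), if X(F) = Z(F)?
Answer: -981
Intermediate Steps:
Z(k) = -40 + 8*k (Z(k) = -56 + 8*((-3 + k) + 5) = -56 + 8*(2 + k) = -56 + (16 + 8*k) = -40 + 8*k)
X(F) = -40 + 8*F
-69 + X(2)*((-23 + 7) + 54) = -69 + (-40 + 8*2)*((-23 + 7) + 54) = -69 + (-40 + 16)*(-16 + 54) = -69 - 24*38 = -69 - 912 = -981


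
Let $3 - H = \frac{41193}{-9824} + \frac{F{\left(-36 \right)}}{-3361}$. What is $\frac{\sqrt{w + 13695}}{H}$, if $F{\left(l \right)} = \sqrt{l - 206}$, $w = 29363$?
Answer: $\frac{7842052438520160 \sqrt{43058}}{56408679256310417} - \frac{7136214587392 i \sqrt{21529}}{56408679256310417} \approx 28.848 - 0.018562 i$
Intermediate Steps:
$F{\left(l \right)} = \sqrt{-206 + l}$
$H = \frac{70665}{9824} + \frac{11 i \sqrt{2}}{3361}$ ($H = 3 - \left(\frac{41193}{-9824} + \frac{\sqrt{-206 - 36}}{-3361}\right) = 3 - \left(41193 \left(- \frac{1}{9824}\right) + \sqrt{-242} \left(- \frac{1}{3361}\right)\right) = 3 - \left(- \frac{41193}{9824} + 11 i \sqrt{2} \left(- \frac{1}{3361}\right)\right) = 3 - \left(- \frac{41193}{9824} - \frac{11 i \sqrt{2}}{3361}\right) = 3 + \left(\frac{41193}{9824} + \frac{11 i \sqrt{2}}{3361}\right) = \frac{70665}{9824} + \frac{11 i \sqrt{2}}{3361} \approx 7.1931 + 0.0046285 i$)
$\frac{\sqrt{w + 13695}}{H} = \frac{\sqrt{29363 + 13695}}{\frac{70665}{9824} + \frac{11 i \sqrt{2}}{3361}} = \frac{\sqrt{43058}}{\frac{70665}{9824} + \frac{11 i \sqrt{2}}{3361}}$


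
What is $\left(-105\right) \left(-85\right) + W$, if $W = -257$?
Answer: $8668$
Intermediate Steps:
$\left(-105\right) \left(-85\right) + W = \left(-105\right) \left(-85\right) - 257 = 8925 - 257 = 8668$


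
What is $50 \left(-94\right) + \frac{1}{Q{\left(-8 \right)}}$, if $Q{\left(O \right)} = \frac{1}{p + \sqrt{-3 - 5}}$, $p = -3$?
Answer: $-4703 + 2 i \sqrt{2} \approx -4703.0 + 2.8284 i$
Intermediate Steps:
$Q{\left(O \right)} = \frac{1}{-3 + 2 i \sqrt{2}}$ ($Q{\left(O \right)} = \frac{1}{-3 + \sqrt{-3 - 5}} = \frac{1}{-3 + \sqrt{-8}} = \frac{1}{-3 + 2 i \sqrt{2}}$)
$50 \left(-94\right) + \frac{1}{Q{\left(-8 \right)}} = 50 \left(-94\right) + \frac{1}{- \frac{3}{17} - \frac{2 i \sqrt{2}}{17}} = -4700 + \frac{1}{- \frac{3}{17} - \frac{2 i \sqrt{2}}{17}}$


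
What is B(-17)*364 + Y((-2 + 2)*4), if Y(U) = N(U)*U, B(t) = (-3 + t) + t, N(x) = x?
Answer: -13468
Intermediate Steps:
B(t) = -3 + 2*t
Y(U) = U**2 (Y(U) = U*U = U**2)
B(-17)*364 + Y((-2 + 2)*4) = (-3 + 2*(-17))*364 + ((-2 + 2)*4)**2 = (-3 - 34)*364 + (0*4)**2 = -37*364 + 0**2 = -13468 + 0 = -13468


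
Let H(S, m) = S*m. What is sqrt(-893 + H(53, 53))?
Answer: 2*sqrt(479) ≈ 43.772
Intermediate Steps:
sqrt(-893 + H(53, 53)) = sqrt(-893 + 53*53) = sqrt(-893 + 2809) = sqrt(1916) = 2*sqrt(479)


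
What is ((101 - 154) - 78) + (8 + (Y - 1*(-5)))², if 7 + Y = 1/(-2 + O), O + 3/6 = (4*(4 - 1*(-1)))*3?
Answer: -1253611/13225 ≈ -94.791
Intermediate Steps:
O = 119/2 (O = -½ + (4*(4 - 1*(-1)))*3 = -½ + (4*(4 + 1))*3 = -½ + (4*5)*3 = -½ + 20*3 = -½ + 60 = 119/2 ≈ 59.500)
Y = -803/115 (Y = -7 + 1/(-2 + 119/2) = -7 + 1/(115/2) = -7 + 2/115 = -803/115 ≈ -6.9826)
((101 - 154) - 78) + (8 + (Y - 1*(-5)))² = ((101 - 154) - 78) + (8 + (-803/115 - 1*(-5)))² = (-53 - 78) + (8 + (-803/115 + 5))² = -131 + (8 - 228/115)² = -131 + (692/115)² = -131 + 478864/13225 = -1253611/13225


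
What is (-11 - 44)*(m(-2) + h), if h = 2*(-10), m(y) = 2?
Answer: 990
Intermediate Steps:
h = -20
(-11 - 44)*(m(-2) + h) = (-11 - 44)*(2 - 20) = -55*(-18) = 990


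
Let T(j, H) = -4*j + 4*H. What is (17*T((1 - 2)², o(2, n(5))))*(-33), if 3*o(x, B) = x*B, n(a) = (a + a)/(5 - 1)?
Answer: -1496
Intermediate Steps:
n(a) = a/2 (n(a) = (2*a)/4 = (2*a)*(¼) = a/2)
o(x, B) = B*x/3 (o(x, B) = (x*B)/3 = (B*x)/3 = B*x/3)
(17*T((1 - 2)², o(2, n(5))))*(-33) = (17*(-4*(1 - 2)² + 4*((⅓)*((½)*5)*2)))*(-33) = (17*(-4*(-1)² + 4*((⅓)*(5/2)*2)))*(-33) = (17*(-4*1 + 4*(5/3)))*(-33) = (17*(-4 + 20/3))*(-33) = (17*(8/3))*(-33) = (136/3)*(-33) = -1496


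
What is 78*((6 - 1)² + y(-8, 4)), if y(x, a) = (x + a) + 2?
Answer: 1794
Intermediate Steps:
y(x, a) = 2 + a + x (y(x, a) = (a + x) + 2 = 2 + a + x)
78*((6 - 1)² + y(-8, 4)) = 78*((6 - 1)² + (2 + 4 - 8)) = 78*(5² - 2) = 78*(25 - 2) = 78*23 = 1794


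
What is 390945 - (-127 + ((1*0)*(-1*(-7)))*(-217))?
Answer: 391072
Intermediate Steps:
390945 - (-127 + ((1*0)*(-1*(-7)))*(-217)) = 390945 - (-127 + (0*7)*(-217)) = 390945 - (-127 + 0*(-217)) = 390945 - (-127 + 0) = 390945 - 1*(-127) = 390945 + 127 = 391072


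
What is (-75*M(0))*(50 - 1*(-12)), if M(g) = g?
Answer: 0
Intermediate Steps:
(-75*M(0))*(50 - 1*(-12)) = (-75*0)*(50 - 1*(-12)) = 0*(50 + 12) = 0*62 = 0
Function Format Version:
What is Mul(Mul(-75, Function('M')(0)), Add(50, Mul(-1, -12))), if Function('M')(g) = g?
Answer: 0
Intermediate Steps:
Mul(Mul(-75, Function('M')(0)), Add(50, Mul(-1, -12))) = Mul(Mul(-75, 0), Add(50, Mul(-1, -12))) = Mul(0, Add(50, 12)) = Mul(0, 62) = 0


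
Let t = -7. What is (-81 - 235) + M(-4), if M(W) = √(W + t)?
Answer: -316 + I*√11 ≈ -316.0 + 3.3166*I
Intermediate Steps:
M(W) = √(-7 + W) (M(W) = √(W - 7) = √(-7 + W))
(-81 - 235) + M(-4) = (-81 - 235) + √(-7 - 4) = -316 + √(-11) = -316 + I*√11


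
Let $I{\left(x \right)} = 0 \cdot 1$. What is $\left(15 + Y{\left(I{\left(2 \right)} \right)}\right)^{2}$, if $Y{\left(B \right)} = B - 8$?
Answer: $49$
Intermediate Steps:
$I{\left(x \right)} = 0$
$Y{\left(B \right)} = -8 + B$
$\left(15 + Y{\left(I{\left(2 \right)} \right)}\right)^{2} = \left(15 + \left(-8 + 0\right)\right)^{2} = \left(15 - 8\right)^{2} = 7^{2} = 49$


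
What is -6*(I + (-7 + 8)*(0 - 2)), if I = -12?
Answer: 84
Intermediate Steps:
-6*(I + (-7 + 8)*(0 - 2)) = -6*(-12 + (-7 + 8)*(0 - 2)) = -6*(-12 + 1*(-2)) = -6*(-12 - 2) = -6*(-14) = 84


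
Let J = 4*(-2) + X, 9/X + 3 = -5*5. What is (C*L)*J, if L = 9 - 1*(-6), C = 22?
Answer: -38445/14 ≈ -2746.1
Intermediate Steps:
L = 15 (L = 9 + 6 = 15)
X = -9/28 (X = 9/(-3 - 5*5) = 9/(-3 - 25) = 9/(-28) = 9*(-1/28) = -9/28 ≈ -0.32143)
J = -233/28 (J = 4*(-2) - 9/28 = -8 - 9/28 = -233/28 ≈ -8.3214)
(C*L)*J = (22*15)*(-233/28) = 330*(-233/28) = -38445/14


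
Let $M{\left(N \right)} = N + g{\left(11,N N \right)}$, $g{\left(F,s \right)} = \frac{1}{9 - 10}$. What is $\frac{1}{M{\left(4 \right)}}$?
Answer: $\frac{1}{3} \approx 0.33333$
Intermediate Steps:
$g{\left(F,s \right)} = -1$ ($g{\left(F,s \right)} = \frac{1}{-1} = -1$)
$M{\left(N \right)} = -1 + N$ ($M{\left(N \right)} = N - 1 = -1 + N$)
$\frac{1}{M{\left(4 \right)}} = \frac{1}{-1 + 4} = \frac{1}{3}$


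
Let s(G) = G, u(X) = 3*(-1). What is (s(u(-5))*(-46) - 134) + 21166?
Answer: 21170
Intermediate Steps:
u(X) = -3
(s(u(-5))*(-46) - 134) + 21166 = (-3*(-46) - 134) + 21166 = (138 - 134) + 21166 = 4 + 21166 = 21170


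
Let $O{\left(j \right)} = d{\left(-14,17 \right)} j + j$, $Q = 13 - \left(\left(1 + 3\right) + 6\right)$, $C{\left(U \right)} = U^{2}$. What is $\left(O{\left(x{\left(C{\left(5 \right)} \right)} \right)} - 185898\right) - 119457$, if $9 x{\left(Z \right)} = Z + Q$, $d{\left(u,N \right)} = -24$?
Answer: $- \frac{2748839}{9} \approx -3.0543 \cdot 10^{5}$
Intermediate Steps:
$Q = 3$ ($Q = 13 - \left(4 + 6\right) = 13 - 10 = 3$)
$x{\left(Z \right)} = \frac{1}{3} + \frac{Z}{9}$ ($x{\left(Z \right)} = \frac{Z + 3}{9} = \frac{3 + Z}{9} = \frac{1}{3} + \frac{Z}{9}$)
$O{\left(j \right)} = - 23 j$ ($O{\left(j \right)} = - 24 j + j = - 23 j$)
$\left(O{\left(x{\left(C{\left(5 \right)} \right)} \right)} - 185898\right) - 119457 = \left(- 23 \left(\frac{1}{3} + \frac{5^{2}}{9}\right) - 185898\right) - 119457 = \left(- 23 \left(\frac{1}{3} + \frac{1}{9} \cdot 25\right) - 185898\right) - 119457 = \left(- 23 \left(\frac{1}{3} + \frac{25}{9}\right) - 185898\right) - 119457 = \left(\left(-23\right) \frac{28}{9} - 185898\right) - 119457 = \left(- \frac{644}{9} - 185898\right) - 119457 = - \frac{1673726}{9} - 119457 = - \frac{2748839}{9}$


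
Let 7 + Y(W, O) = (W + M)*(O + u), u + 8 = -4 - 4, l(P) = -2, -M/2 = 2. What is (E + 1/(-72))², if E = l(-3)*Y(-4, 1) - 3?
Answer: 271887121/5184 ≈ 52447.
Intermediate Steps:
M = -4 (M = -2*2 = -4)
u = -16 (u = -8 + (-4 - 4) = -8 - 8 = -16)
Y(W, O) = -7 + (-16 + O)*(-4 + W) (Y(W, O) = -7 + (W - 4)*(O - 16) = -7 + (-4 + W)*(-16 + O) = -7 + (-16 + O)*(-4 + W))
E = -229 (E = -2*(57 - 16*(-4) - 4*1 + 1*(-4)) - 3 = -2*(57 + 64 - 4 - 4) - 3 = -2*113 - 3 = -226 - 3 = -229)
(E + 1/(-72))² = (-229 + 1/(-72))² = (-229 - 1/72)² = (-16489/72)² = 271887121/5184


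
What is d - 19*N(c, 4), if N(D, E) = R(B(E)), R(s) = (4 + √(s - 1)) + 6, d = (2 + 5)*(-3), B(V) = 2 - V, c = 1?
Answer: -211 - 19*I*√3 ≈ -211.0 - 32.909*I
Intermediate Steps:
d = -21 (d = 7*(-3) = -21)
R(s) = 10 + √(-1 + s) (R(s) = (4 + √(-1 + s)) + 6 = 10 + √(-1 + s))
N(D, E) = 10 + √(1 - E) (N(D, E) = 10 + √(-1 + (2 - E)) = 10 + √(1 - E))
d - 19*N(c, 4) = -21 - 19*(10 + √(1 - 1*4)) = -21 - 19*(10 + √(1 - 4)) = -21 - 19*(10 + √(-3)) = -21 - 19*(10 + I*√3) = -21 + (-190 - 19*I*√3) = -211 - 19*I*√3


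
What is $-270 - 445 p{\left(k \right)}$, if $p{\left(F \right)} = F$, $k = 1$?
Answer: $-715$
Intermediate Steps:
$-270 - 445 p{\left(k \right)} = -270 - 445 = -715$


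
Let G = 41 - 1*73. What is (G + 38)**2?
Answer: 36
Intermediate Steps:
G = -32 (G = 41 - 73 = -32)
(G + 38)**2 = (-32 + 38)**2 = 6**2 = 36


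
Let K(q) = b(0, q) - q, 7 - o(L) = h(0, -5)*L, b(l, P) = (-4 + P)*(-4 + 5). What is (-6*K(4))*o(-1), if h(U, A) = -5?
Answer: 48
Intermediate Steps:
b(l, P) = -4 + P (b(l, P) = (-4 + P)*1 = -4 + P)
o(L) = 7 + 5*L (o(L) = 7 - (-5)*L = 7 + 5*L)
K(q) = -4 (K(q) = (-4 + q) - q = -4)
(-6*K(4))*o(-1) = (-6*(-4))*(7 + 5*(-1)) = 24*(7 - 5) = 24*2 = 48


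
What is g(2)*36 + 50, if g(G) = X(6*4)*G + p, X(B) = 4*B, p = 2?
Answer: 7034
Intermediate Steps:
g(G) = 2 + 96*G (g(G) = (4*(6*4))*G + 2 = (4*24)*G + 2 = 96*G + 2 = 2 + 96*G)
g(2)*36 + 50 = (2 + 96*2)*36 + 50 = (2 + 192)*36 + 50 = 194*36 + 50 = 6984 + 50 = 7034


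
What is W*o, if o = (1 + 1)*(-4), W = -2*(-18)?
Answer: -288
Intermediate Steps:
W = 36
o = -8 (o = 2*(-4) = -8)
W*o = 36*(-8) = -288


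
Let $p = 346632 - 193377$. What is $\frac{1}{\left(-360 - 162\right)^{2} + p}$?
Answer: $\frac{1}{425739} \approx 2.3489 \cdot 10^{-6}$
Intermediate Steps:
$p = 153255$
$\frac{1}{\left(-360 - 162\right)^{2} + p} = \frac{1}{\left(-360 - 162\right)^{2} + 153255} = \frac{1}{\left(-522\right)^{2} + 153255} = \frac{1}{272484 + 153255} = \frac{1}{425739}$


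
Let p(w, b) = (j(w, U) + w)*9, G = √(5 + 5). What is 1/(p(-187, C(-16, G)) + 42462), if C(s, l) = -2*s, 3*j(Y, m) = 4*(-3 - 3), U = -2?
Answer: 1/40707 ≈ 2.4566e-5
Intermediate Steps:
G = √10 ≈ 3.1623
j(Y, m) = -8 (j(Y, m) = (4*(-3 - 3))/3 = (4*(-6))/3 = (⅓)*(-24) = -8)
p(w, b) = -72 + 9*w (p(w, b) = (-8 + w)*9 = -72 + 9*w)
1/(p(-187, C(-16, G)) + 42462) = 1/((-72 + 9*(-187)) + 42462) = 1/((-72 - 1683) + 42462) = 1/(-1755 + 42462) = 1/40707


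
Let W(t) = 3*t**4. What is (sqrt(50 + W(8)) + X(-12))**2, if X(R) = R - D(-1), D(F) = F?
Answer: (11 - sqrt(12338))**2 ≈ 10015.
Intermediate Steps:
X(R) = 1 + R (X(R) = R - 1*(-1) = R + 1 = 1 + R)
(sqrt(50 + W(8)) + X(-12))**2 = (sqrt(50 + 3*8**4) + (1 - 12))**2 = (sqrt(50 + 3*4096) - 11)**2 = (sqrt(50 + 12288) - 11)**2 = (sqrt(12338) - 11)**2 = (-11 + sqrt(12338))**2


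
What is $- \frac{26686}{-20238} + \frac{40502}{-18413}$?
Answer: $- \frac{164155079}{186321147} \approx -0.88103$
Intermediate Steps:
$- \frac{26686}{-20238} + \frac{40502}{-18413} = \left(-26686\right) \left(- \frac{1}{20238}\right) + 40502 \left(- \frac{1}{18413}\right) = \frac{13343}{10119} - \frac{40502}{18413} = - \frac{164155079}{186321147}$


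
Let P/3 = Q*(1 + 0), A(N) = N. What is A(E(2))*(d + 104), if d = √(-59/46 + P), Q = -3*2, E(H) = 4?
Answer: 416 + 2*I*√40802/23 ≈ 416.0 + 17.565*I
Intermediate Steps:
Q = -6
P = -18 (P = 3*(-6*(1 + 0)) = 3*(-6*1) = 3*(-6) = -18)
d = I*√40802/46 (d = √(-59/46 - 18) = √(-887/46) = I*√40802/46 ≈ 4.3912*I)
A(E(2))*(d + 104) = 4*(I*√40802/46 + 104) = 4*(104 + I*√40802/46) = 416 + 2*I*√40802/23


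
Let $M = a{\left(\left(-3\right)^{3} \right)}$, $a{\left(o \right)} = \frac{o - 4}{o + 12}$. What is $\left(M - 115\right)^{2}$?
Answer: $\frac{2869636}{225} \approx 12754.0$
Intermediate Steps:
$a{\left(o \right)} = \frac{-4 + o}{12 + o}$
$M = \frac{31}{15}$ ($M = \frac{-4 + \left(-3\right)^{3}}{12 + \left(-3\right)^{3}} = \frac{-4 - 27}{12 - 27} = \frac{1}{-15} \left(-31\right) = \left(- \frac{1}{15}\right) \left(-31\right) = \frac{31}{15} \approx 2.0667$)
$\left(M - 115\right)^{2} = \left(\frac{31}{15} - 115\right)^{2} = \left(- \frac{1694}{15}\right)^{2} = \frac{2869636}{225}$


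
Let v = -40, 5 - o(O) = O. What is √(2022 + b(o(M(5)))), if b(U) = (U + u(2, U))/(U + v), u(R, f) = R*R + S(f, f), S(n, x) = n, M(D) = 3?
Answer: √729866/19 ≈ 44.964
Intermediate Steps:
o(O) = 5 - O
u(R, f) = f + R² (u(R, f) = R*R + f = R² + f = f + R²)
b(U) = (4 + 2*U)/(-40 + U) (b(U) = (U + (U + 2²))/(U - 40) = (U + (U + 4))/(-40 + U) = (U + (4 + U))/(-40 + U) = (4 + 2*U)/(-40 + U))
√(2022 + b(o(M(5)))) = √(2022 + 2*(2 + (5 - 1*3))/(-40 + (5 - 1*3))) = √(2022 + 2*(2 + (5 - 3))/(-40 + (5 - 3))) = √(2022 + 2*(2 + 2)/(-40 + 2)) = √(2022 + 2*4/(-38)) = √(2022 + 2*(-1/38)*4) = √(2022 - 4/19) = √(38414/19) = √729866/19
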